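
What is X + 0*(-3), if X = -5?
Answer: -5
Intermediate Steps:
X + 0*(-3) = -5 + 0*(-3) = -5 + 0 = -5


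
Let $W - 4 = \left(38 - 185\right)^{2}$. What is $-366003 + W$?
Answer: $-344390$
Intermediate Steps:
$W = 21613$ ($W = 4 + \left(38 - 185\right)^{2} = 4 + \left(-147\right)^{2} = 4 + 21609 = 21613$)
$-366003 + W = -366003 + 21613 = -344390$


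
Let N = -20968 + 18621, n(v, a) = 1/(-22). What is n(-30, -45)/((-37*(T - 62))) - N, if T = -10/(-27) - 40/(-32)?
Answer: 6229048255/2654047 ≈ 2347.0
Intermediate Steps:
n(v, a) = -1/22
T = 175/108 (T = -10*(-1/27) - 40*(-1/32) = 10/27 + 5/4 = 175/108 ≈ 1.6204)
N = -2347
n(-30, -45)/((-37*(T - 62))) - N = -(-1/(37*(175/108 - 62)))/22 - 1*(-2347) = -1/(22*((-37*(-6521/108)))) + 2347 = -1/(22*241277/108) + 2347 = -1/22*108/241277 + 2347 = -54/2654047 + 2347 = 6229048255/2654047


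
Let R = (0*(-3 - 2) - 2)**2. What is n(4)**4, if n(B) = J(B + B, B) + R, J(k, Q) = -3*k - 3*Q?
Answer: 1048576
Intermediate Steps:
J(k, Q) = -3*Q - 3*k
R = 4 (R = (0*(-5) - 2)**2 = (0 - 2)**2 = (-2)**2 = 4)
n(B) = 4 - 9*B (n(B) = (-3*B - 3*(B + B)) + 4 = (-3*B - 6*B) + 4 = -9*B + 4 = 4 - 9*B)
n(4)**4 = (4 - 9*4)**4 = (4 - 36)**4 = (-32)**4 = 1048576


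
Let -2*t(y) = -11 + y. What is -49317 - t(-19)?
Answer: -49332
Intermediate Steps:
t(y) = 11/2 - y/2 (t(y) = -(-11 + y)/2 = 11/2 - y/2)
-49317 - t(-19) = -49317 - (11/2 - ½*(-19)) = -49317 - (11/2 + 19/2) = -49317 - 1*15 = -49317 - 15 = -49332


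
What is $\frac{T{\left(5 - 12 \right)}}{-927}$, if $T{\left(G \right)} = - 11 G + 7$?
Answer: $- \frac{28}{309} \approx -0.090615$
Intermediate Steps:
$T{\left(G \right)} = 7 - 11 G$
$\frac{T{\left(5 - 12 \right)}}{-927} = \frac{7 - 11 \left(5 - 12\right)}{-927} = \left(7 - 11 \left(5 - 12\right)\right) \left(- \frac{1}{927}\right) = \left(7 - -77\right) \left(- \frac{1}{927}\right) = \left(7 + 77\right) \left(- \frac{1}{927}\right) = 84 \left(- \frac{1}{927}\right) = - \frac{28}{309}$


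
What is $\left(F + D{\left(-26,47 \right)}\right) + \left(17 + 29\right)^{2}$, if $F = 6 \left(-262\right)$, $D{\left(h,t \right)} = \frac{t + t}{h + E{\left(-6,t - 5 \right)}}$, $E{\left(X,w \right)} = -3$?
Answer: $\frac{15682}{29} \approx 540.76$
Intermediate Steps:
$D{\left(h,t \right)} = \frac{2 t}{-3 + h}$ ($D{\left(h,t \right)} = \frac{t + t}{h - 3} = \frac{2 t}{-3 + h}$)
$F = -1572$
$\left(F + D{\left(-26,47 \right)}\right) + \left(17 + 29\right)^{2} = \left(-1572 + 2 \cdot 47 \frac{1}{-3 - 26}\right) + \left(17 + 29\right)^{2} = \left(-1572 + 2 \cdot 47 \frac{1}{-29}\right) + 46^{2} = \left(-1572 + 2 \cdot 47 \left(- \frac{1}{29}\right)\right) + 2116 = \left(-1572 - \frac{94}{29}\right) + 2116 = - \frac{45682}{29} + 2116 = \frac{15682}{29}$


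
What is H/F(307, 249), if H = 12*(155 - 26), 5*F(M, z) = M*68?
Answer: 1935/5219 ≈ 0.37076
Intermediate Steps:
F(M, z) = 68*M/5 (F(M, z) = (M*68)/5 = (68*M)/5 = 68*M/5)
H = 1548 (H = 12*129 = 1548)
H/F(307, 249) = 1548/(((68/5)*307)) = 1548/(20876/5) = 1548*(5/20876) = 1935/5219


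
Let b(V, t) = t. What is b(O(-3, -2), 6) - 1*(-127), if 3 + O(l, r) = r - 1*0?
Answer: 133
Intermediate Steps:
O(l, r) = -3 + r (O(l, r) = -3 + (r - 1*0) = -3 + (r + 0) = -3 + r)
b(O(-3, -2), 6) - 1*(-127) = 6 - 1*(-127) = 6 + 127 = 133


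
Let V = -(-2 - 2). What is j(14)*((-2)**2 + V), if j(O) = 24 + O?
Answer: 304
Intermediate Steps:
V = 4 (V = -1*(-4) = 4)
j(14)*((-2)**2 + V) = (24 + 14)*((-2)**2 + 4) = 38*(4 + 4) = 38*8 = 304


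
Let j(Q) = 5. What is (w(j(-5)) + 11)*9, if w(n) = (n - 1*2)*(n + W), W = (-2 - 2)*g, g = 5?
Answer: -306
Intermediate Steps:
W = -20 (W = (-2 - 2)*5 = -4*5 = -20)
w(n) = (-20 + n)*(-2 + n) (w(n) = (n - 1*2)*(n - 20) = (n - 2)*(-20 + n) = (-2 + n)*(-20 + n) = (-20 + n)*(-2 + n))
(w(j(-5)) + 11)*9 = ((40 + 5² - 22*5) + 11)*9 = ((40 + 25 - 110) + 11)*9 = (-45 + 11)*9 = -34*9 = -306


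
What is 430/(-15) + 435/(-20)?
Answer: -605/12 ≈ -50.417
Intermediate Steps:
430/(-15) + 435/(-20) = 430*(-1/15) + 435*(-1/20) = -86/3 - 87/4 = -605/12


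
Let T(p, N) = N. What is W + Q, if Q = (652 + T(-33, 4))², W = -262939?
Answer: 167397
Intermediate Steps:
Q = 430336 (Q = (652 + 4)² = 656² = 430336)
W + Q = -262939 + 430336 = 167397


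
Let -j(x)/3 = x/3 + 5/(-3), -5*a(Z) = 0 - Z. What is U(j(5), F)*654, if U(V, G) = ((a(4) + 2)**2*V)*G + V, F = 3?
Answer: 0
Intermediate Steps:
a(Z) = Z/5 (a(Z) = -(0 - Z)/5 = -(-1)*Z/5 = Z/5)
j(x) = 5 - x (j(x) = -3*(x/3 + 5/(-3)) = -3*(x*(1/3) + 5*(-1/3)) = -3*(x/3 - 5/3) = -3*(-5/3 + x/3) = 5 - x)
U(V, G) = V + 196*G*V/25 (U(V, G) = (((1/5)*4 + 2)**2*V)*G + V = ((4/5 + 2)**2*V)*G + V = ((14/5)**2*V)*G + V = (196*V/25)*G + V = 196*G*V/25 + V = V + 196*G*V/25)
U(j(5), F)*654 = ((5 - 1*5)*(25 + 196*3)/25)*654 = ((5 - 5)*(25 + 588)/25)*654 = ((1/25)*0*613)*654 = 0*654 = 0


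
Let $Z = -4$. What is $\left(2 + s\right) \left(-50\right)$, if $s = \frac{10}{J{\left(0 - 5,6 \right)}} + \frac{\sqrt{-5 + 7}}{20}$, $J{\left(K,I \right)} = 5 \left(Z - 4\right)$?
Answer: $- \frac{175}{2} - \frac{5 \sqrt{2}}{2} \approx -91.036$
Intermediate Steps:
$J{\left(K,I \right)} = -40$ ($J{\left(K,I \right)} = 5 \left(-4 - 4\right) = 5 \left(-8\right) = -40$)
$s = - \frac{1}{4} + \frac{\sqrt{2}}{20}$ ($s = \frac{10}{-40} + \frac{\sqrt{-5 + 7}}{20} = 10 \left(- \frac{1}{40}\right) + \sqrt{2} \cdot \frac{1}{20} = - \frac{1}{4} + \frac{\sqrt{2}}{20} \approx -0.17929$)
$\left(2 + s\right) \left(-50\right) = \left(2 - \left(\frac{1}{4} - \frac{\sqrt{2}}{20}\right)\right) \left(-50\right) = \left(\frac{7}{4} + \frac{\sqrt{2}}{20}\right) \left(-50\right) = - \frac{175}{2} - \frac{5 \sqrt{2}}{2}$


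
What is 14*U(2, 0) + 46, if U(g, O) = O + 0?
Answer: 46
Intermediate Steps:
U(g, O) = O
14*U(2, 0) + 46 = 14*0 + 46 = 0 + 46 = 46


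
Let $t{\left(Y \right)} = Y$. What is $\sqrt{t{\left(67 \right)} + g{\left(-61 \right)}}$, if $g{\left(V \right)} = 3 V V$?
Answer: $\sqrt{11230} \approx 105.97$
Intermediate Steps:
$g{\left(V \right)} = 3 V^{2}$
$\sqrt{t{\left(67 \right)} + g{\left(-61 \right)}} = \sqrt{67 + 3 \left(-61\right)^{2}} = \sqrt{67 + 3 \cdot 3721} = \sqrt{67 + 11163} = \sqrt{11230}$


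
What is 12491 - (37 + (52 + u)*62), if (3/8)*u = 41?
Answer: 7354/3 ≈ 2451.3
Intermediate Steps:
u = 328/3 (u = (8/3)*41 = 328/3 ≈ 109.33)
12491 - (37 + (52 + u)*62) = 12491 - (37 + (52 + 328/3)*62) = 12491 - (37 + (484/3)*62) = 12491 - (37 + 30008/3) = 12491 - 1*30119/3 = 12491 - 30119/3 = 7354/3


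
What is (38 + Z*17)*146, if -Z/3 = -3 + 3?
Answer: 5548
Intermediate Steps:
Z = 0 (Z = -3*(-3 + 3) = -3*0 = 0)
(38 + Z*17)*146 = (38 + 0*17)*146 = (38 + 0)*146 = 38*146 = 5548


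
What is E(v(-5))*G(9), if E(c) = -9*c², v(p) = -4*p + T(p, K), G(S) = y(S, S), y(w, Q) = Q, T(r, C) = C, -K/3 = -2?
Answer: -54756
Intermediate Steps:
K = 6 (K = -3*(-2) = 6)
G(S) = S
v(p) = 6 - 4*p (v(p) = -4*p + 6 = 6 - 4*p)
E(v(-5))*G(9) = -9*(6 - 4*(-5))²*9 = -9*(6 + 20)²*9 = -9*26²*9 = -9*676*9 = -6084*9 = -54756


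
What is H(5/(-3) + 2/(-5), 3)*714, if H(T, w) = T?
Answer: -7378/5 ≈ -1475.6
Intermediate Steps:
H(5/(-3) + 2/(-5), 3)*714 = (5/(-3) + 2/(-5))*714 = (5*(-⅓) + 2*(-⅕))*714 = (-5/3 - ⅖)*714 = -31/15*714 = -7378/5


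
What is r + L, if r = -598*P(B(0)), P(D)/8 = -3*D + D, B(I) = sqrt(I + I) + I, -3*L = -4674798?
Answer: 1558266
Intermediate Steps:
L = 1558266 (L = -1/3*(-4674798) = 1558266)
B(I) = I + sqrt(2)*sqrt(I) (B(I) = sqrt(2*I) + I = sqrt(2)*sqrt(I) + I = I + sqrt(2)*sqrt(I))
P(D) = -16*D (P(D) = 8*(-3*D + D) = 8*(-2*D) = -16*D)
r = 0 (r = -(-9568)*(0 + sqrt(2)*sqrt(0)) = -(-9568)*(0 + sqrt(2)*0) = -(-9568)*(0 + 0) = -(-9568)*0 = -598*0 = 0)
r + L = 0 + 1558266 = 1558266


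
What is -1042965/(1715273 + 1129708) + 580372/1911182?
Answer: -1462173597/23236224263 ≈ -0.062926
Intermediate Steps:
-1042965/(1715273 + 1129708) + 580372/1911182 = -1042965/2844981 + 580372*(1/1911182) = -1042965*1/2844981 + 22322/73507 = -115885/316109 + 22322/73507 = -1462173597/23236224263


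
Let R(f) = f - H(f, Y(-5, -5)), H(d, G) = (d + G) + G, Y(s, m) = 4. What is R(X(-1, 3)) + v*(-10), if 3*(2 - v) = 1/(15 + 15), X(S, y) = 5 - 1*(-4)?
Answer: -251/9 ≈ -27.889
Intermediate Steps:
H(d, G) = d + 2*G (H(d, G) = (G + d) + G = d + 2*G)
X(S, y) = 9 (X(S, y) = 5 + 4 = 9)
v = 179/90 (v = 2 - 1/(3*(15 + 15)) = 2 - ⅓/30 = 2 - ⅓*1/30 = 2 - 1/90 = 179/90 ≈ 1.9889)
R(f) = -8 (R(f) = f - (f + 2*4) = f - (f + 8) = f - (8 + f) = f + (-8 - f) = -8)
R(X(-1, 3)) + v*(-10) = -8 + (179/90)*(-10) = -8 - 179/9 = -251/9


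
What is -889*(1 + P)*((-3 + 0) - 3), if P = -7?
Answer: -32004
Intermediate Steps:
-889*(1 + P)*((-3 + 0) - 3) = -889*(1 - 7)*((-3 + 0) - 3) = -(-5334)*(-3 - 3) = -(-5334)*(-6) = -889*36 = -32004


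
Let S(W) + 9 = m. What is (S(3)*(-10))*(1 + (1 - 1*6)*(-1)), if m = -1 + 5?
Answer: 300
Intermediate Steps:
m = 4
S(W) = -5 (S(W) = -9 + 4 = -5)
(S(3)*(-10))*(1 + (1 - 1*6)*(-1)) = (-5*(-10))*(1 + (1 - 1*6)*(-1)) = 50*(1 + (1 - 6)*(-1)) = 50*(1 - 5*(-1)) = 50*(1 + 5) = 50*6 = 300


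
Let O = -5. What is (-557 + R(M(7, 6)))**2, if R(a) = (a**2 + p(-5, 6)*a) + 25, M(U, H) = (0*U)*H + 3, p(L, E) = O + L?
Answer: 305809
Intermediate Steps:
p(L, E) = -5 + L
M(U, H) = 3 (M(U, H) = 0*H + 3 = 0 + 3 = 3)
R(a) = 25 + a**2 - 10*a (R(a) = (a**2 + (-5 - 5)*a) + 25 = (a**2 - 10*a) + 25 = 25 + a**2 - 10*a)
(-557 + R(M(7, 6)))**2 = (-557 + (25 + 3**2 - 10*3))**2 = (-557 + (25 + 9 - 30))**2 = (-557 + 4)**2 = (-553)**2 = 305809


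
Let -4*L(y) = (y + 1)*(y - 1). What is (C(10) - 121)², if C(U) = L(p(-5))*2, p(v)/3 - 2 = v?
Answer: 25921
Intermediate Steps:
p(v) = 6 + 3*v
L(y) = -(1 + y)*(-1 + y)/4 (L(y) = -(y + 1)*(y - 1)/4 = -(1 + y)*(-1 + y)/4)
C(U) = -40 (C(U) = (¼ - (6 + 3*(-5))²/4)*2 = (¼ - (6 - 15)²/4)*2 = (¼ - ¼*(-9)²)*2 = (¼ - ¼*81)*2 = (¼ - 81/4)*2 = -20*2 = -40)
(C(10) - 121)² = (-40 - 121)² = (-161)² = 25921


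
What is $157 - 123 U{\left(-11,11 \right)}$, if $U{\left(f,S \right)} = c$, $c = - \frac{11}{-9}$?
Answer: $\frac{20}{3} \approx 6.6667$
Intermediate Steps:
$c = \frac{11}{9}$ ($c = \left(-11\right) \left(- \frac{1}{9}\right) = \frac{11}{9} \approx 1.2222$)
$U{\left(f,S \right)} = \frac{11}{9}$
$157 - 123 U{\left(-11,11 \right)} = 157 - \frac{451}{3} = \frac{20}{3}$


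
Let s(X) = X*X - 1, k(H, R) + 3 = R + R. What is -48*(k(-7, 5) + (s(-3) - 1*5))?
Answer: -480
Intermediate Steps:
k(H, R) = -3 + 2*R (k(H, R) = -3 + (R + R) = -3 + 2*R)
s(X) = -1 + X² (s(X) = X² - 1 = -1 + X²)
-48*(k(-7, 5) + (s(-3) - 1*5)) = -48*((-3 + 2*5) + ((-1 + (-3)²) - 1*5)) = -48*((-3 + 10) + ((-1 + 9) - 5)) = -48*(7 + (8 - 5)) = -48*(7 + 3) = -48*10 = -480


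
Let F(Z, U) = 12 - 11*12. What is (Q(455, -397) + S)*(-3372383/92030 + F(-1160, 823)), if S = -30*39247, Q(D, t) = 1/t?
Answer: 6738488464395893/36535910 ≈ 1.8443e+8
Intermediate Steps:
S = -1177410
F(Z, U) = -120 (F(Z, U) = 12 - 132 = -120)
(Q(455, -397) + S)*(-3372383/92030 + F(-1160, 823)) = (1/(-397) - 1177410)*(-3372383/92030 - 120) = (-1/397 - 1177410)*(-3372383*1/92030 - 120) = -467431771*(-3372383/92030 - 120)/397 = -467431771/397*(-14415983/92030) = 6738488464395893/36535910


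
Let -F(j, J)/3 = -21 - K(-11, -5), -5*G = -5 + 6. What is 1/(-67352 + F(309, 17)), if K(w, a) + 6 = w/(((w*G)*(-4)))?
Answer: -4/269213 ≈ -1.4858e-5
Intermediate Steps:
G = -⅕ (G = -(-5 + 6)/5 = -⅕*1 = -⅕ ≈ -0.20000)
K(w, a) = -19/4 (K(w, a) = -6 + w/(((w*(-⅕))*(-4))) = -6 + w/((-w/5*(-4))) = -6 + w/((4*w/5)) = -6 + w*(5/(4*w)) = -6 + 5/4 = -19/4)
F(j, J) = 195/4 (F(j, J) = -3*(-21 - 1*(-19/4)) = -3*(-21 + 19/4) = -3*(-65/4) = 195/4)
1/(-67352 + F(309, 17)) = 1/(-67352 + 195/4) = 1/(-269213/4) = -4/269213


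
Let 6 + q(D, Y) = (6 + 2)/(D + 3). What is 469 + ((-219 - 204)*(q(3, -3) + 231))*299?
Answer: -28625492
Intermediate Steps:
q(D, Y) = -6 + 8/(3 + D) (q(D, Y) = -6 + (6 + 2)/(D + 3) = -6 + 8/(3 + D))
469 + ((-219 - 204)*(q(3, -3) + 231))*299 = 469 + ((-219 - 204)*(2*(-5 - 3*3)/(3 + 3) + 231))*299 = 469 - 423*(2*(-5 - 9)/6 + 231)*299 = 469 - 423*(2*(1/6)*(-14) + 231)*299 = 469 - 423*(-14/3 + 231)*299 = 469 - 423*679/3*299 = 469 - 95739*299 = 469 - 28625961 = -28625492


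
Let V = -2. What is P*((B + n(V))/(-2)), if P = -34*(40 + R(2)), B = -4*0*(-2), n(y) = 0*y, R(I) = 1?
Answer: 0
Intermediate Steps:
n(y) = 0
B = 0 (B = 0*(-2) = 0)
P = -1394 (P = -34*(40 + 1) = -34*41 = -1394)
P*((B + n(V))/(-2)) = -1394*(0 + 0)/(-2) = -0*(-1)/2 = -1394*0 = 0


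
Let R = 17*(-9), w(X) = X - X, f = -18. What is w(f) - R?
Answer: 153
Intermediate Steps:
w(X) = 0
R = -153
w(f) - R = 0 - 1*(-153) = 0 + 153 = 153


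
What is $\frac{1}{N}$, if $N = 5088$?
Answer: $\frac{1}{5088} \approx 0.00019654$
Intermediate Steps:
$\frac{1}{N} = \frac{1}{5088}$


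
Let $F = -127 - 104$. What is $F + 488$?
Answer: $257$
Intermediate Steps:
$F = -231$ ($F = -127 - 104 = -231$)
$F + 488 = -231 + 488 = 257$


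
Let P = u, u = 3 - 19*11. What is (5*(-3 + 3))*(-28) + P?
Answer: -206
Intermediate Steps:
u = -206 (u = 3 - 209 = -206)
P = -206
(5*(-3 + 3))*(-28) + P = (5*(-3 + 3))*(-28) - 206 = (5*0)*(-28) - 206 = 0*(-28) - 206 = 0 - 206 = -206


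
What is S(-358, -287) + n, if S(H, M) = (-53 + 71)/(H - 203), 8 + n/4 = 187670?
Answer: 140371170/187 ≈ 7.5065e+5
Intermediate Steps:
n = 750648 (n = -32 + 4*187670 = -32 + 750680 = 750648)
S(H, M) = 18/(-203 + H)
S(-358, -287) + n = 18/(-203 - 358) + 750648 = 18/(-561) + 750648 = 18*(-1/561) + 750648 = -6/187 + 750648 = 140371170/187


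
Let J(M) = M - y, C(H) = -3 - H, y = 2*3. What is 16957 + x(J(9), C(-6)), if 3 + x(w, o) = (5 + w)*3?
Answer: 16978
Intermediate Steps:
y = 6
J(M) = -6 + M (J(M) = M - 1*6 = M - 6 = -6 + M)
x(w, o) = 12 + 3*w (x(w, o) = -3 + (5 + w)*3 = -3 + (15 + 3*w) = 12 + 3*w)
16957 + x(J(9), C(-6)) = 16957 + (12 + 3*(-6 + 9)) = 16957 + (12 + 3*3) = 16957 + (12 + 9) = 16957 + 21 = 16978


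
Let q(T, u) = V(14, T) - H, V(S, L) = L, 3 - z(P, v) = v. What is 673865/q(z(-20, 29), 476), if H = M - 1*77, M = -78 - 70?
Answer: 673865/199 ≈ 3386.3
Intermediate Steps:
M = -148
z(P, v) = 3 - v
H = -225 (H = -148 - 1*77 = -148 - 77 = -225)
q(T, u) = 225 + T (q(T, u) = T - 1*(-225) = T + 225 = 225 + T)
673865/q(z(-20, 29), 476) = 673865/(225 + (3 - 1*29)) = 673865/(225 + (3 - 29)) = 673865/(225 - 26) = 673865/199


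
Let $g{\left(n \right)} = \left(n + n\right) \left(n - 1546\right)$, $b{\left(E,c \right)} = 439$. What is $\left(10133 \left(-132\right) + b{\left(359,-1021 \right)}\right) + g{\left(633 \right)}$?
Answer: $-2492975$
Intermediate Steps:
$g{\left(n \right)} = 2 n \left(-1546 + n\right)$
$\left(10133 \left(-132\right) + b{\left(359,-1021 \right)}\right) + g{\left(633 \right)} = \left(10133 \left(-132\right) + 439\right) + 2 \cdot 633 \left(-1546 + 633\right) = \left(-1337556 + 439\right) + 2 \cdot 633 \left(-913\right) = -1337117 - 1155858 = -2492975$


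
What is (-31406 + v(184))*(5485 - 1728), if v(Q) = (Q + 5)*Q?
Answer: 12661090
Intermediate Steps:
v(Q) = Q*(5 + Q) (v(Q) = (5 + Q)*Q = Q*(5 + Q))
(-31406 + v(184))*(5485 - 1728) = (-31406 + 184*(5 + 184))*(5485 - 1728) = (-31406 + 184*189)*3757 = (-31406 + 34776)*3757 = 3370*3757 = 12661090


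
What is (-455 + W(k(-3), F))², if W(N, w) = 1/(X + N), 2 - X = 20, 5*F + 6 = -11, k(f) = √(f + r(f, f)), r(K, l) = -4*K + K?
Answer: 3490067545/16854 + 24118*√6/8427 ≈ 2.0708e+5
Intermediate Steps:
r(K, l) = -3*K
k(f) = √2*√(-f) (k(f) = √(f - 3*f) = √(-2*f) = √2*√(-f))
F = -17/5 (F = -6/5 + (⅕)*(-11) = -6/5 - 11/5 = -17/5 ≈ -3.4000)
X = -18 (X = 2 - 1*20 = 2 - 20 = -18)
W(N, w) = 1/(-18 + N)
(-455 + W(k(-3), F))² = (-455 + 1/(-18 + √2*√(-1*(-3))))² = (-455 + 1/(-18 + √2*√3))² = (-455 + 1/(-18 + √6))²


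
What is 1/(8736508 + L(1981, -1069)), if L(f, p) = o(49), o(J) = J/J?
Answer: 1/8736509 ≈ 1.1446e-7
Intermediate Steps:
o(J) = 1
L(f, p) = 1
1/(8736508 + L(1981, -1069)) = 1/(8736508 + 1) = 1/8736509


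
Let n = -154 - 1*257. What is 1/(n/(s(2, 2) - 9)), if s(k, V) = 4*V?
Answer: 1/411 ≈ 0.0024331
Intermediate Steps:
n = -411 (n = -154 - 257 = -411)
1/(n/(s(2, 2) - 9)) = 1/(-411/(4*2 - 9)) = 1/(-411/(8 - 9)) = 1/(-411/(-1)) = 1/(-411*(-1)) = 1/411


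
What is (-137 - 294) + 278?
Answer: -153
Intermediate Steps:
(-137 - 294) + 278 = -431 + 278 = -153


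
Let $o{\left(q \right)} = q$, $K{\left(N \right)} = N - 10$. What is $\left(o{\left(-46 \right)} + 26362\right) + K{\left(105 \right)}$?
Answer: $26411$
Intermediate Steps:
$K{\left(N \right)} = -10 + N$ ($K{\left(N \right)} = N - 10 = -10 + N$)
$\left(o{\left(-46 \right)} + 26362\right) + K{\left(105 \right)} = \left(-46 + 26362\right) + \left(-10 + 105\right) = 26316 + 95 = 26411$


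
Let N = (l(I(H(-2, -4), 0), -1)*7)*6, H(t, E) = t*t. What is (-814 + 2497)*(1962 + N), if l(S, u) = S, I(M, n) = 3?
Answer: 3514104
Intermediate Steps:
H(t, E) = t²
N = 126 (N = (3*7)*6 = 21*6 = 126)
(-814 + 2497)*(1962 + N) = (-814 + 2497)*(1962 + 126) = 1683*2088 = 3514104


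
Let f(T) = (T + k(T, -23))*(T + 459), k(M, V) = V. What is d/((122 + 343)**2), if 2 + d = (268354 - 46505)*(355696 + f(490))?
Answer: 177230507269/216225 ≈ 8.1966e+5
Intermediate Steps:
f(T) = (-23 + T)*(459 + T) (f(T) = (T - 23)*(T + 459) = (-23 + T)*(459 + T))
d = 177230507269 (d = -2 + (268354 - 46505)*(355696 + (-10557 + 490**2 + 436*490)) = -2 + 221849*(355696 + (-10557 + 240100 + 213640)) = -2 + 221849*(355696 + 443183) = -2 + 221849*798879 = -2 + 177230507271 = 177230507269)
d/((122 + 343)**2) = 177230507269/((122 + 343)**2) = 177230507269/(465**2) = 177230507269/216225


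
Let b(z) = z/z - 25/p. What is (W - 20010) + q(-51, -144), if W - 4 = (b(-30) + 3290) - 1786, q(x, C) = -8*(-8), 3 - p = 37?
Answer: -626833/34 ≈ -18436.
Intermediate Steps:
p = -34 (p = 3 - 1*37 = 3 - 37 = -34)
q(x, C) = 64
b(z) = 59/34 (b(z) = z/z - 25/(-34) = 1 - 25*(-1/34) = 1 + 25/34 = 59/34)
W = 51331/34 (W = 4 + ((59/34 + 3290) - 1786) = 4 + (111919/34 - 1786) = 4 + 51195/34 = 51331/34 ≈ 1509.7)
(W - 20010) + q(-51, -144) = (51331/34 - 20010) + 64 = -629009/34 + 64 = -626833/34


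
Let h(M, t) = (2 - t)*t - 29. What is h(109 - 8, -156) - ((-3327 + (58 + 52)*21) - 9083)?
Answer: -14577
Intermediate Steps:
h(M, t) = -29 + t*(2 - t) (h(M, t) = t*(2 - t) - 29 = -29 + t*(2 - t))
h(109 - 8, -156) - ((-3327 + (58 + 52)*21) - 9083) = (-29 - 1*(-156)² + 2*(-156)) - ((-3327 + (58 + 52)*21) - 9083) = (-29 - 1*24336 - 312) - ((-3327 + 110*21) - 9083) = (-29 - 24336 - 312) - ((-3327 + 2310) - 9083) = -24677 - (-1017 - 9083) = -24677 - 1*(-10100) = -24677 + 10100 = -14577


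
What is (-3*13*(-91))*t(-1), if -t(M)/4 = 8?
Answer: -113568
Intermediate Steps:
t(M) = -32 (t(M) = -4*8 = -32)
(-3*13*(-91))*t(-1) = (-3*13*(-91))*(-32) = -39*(-91)*(-32) = 3549*(-32) = -113568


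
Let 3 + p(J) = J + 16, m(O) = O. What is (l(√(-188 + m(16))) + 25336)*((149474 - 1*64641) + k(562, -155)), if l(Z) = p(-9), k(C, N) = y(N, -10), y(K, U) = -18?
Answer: 2149212100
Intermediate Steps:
p(J) = 13 + J (p(J) = -3 + (J + 16) = -3 + (16 + J) = 13 + J)
k(C, N) = -18
l(Z) = 4 (l(Z) = 13 - 9 = 4)
(l(√(-188 + m(16))) + 25336)*((149474 - 1*64641) + k(562, -155)) = (4 + 25336)*((149474 - 1*64641) - 18) = 25340*((149474 - 64641) - 18) = 25340*(84833 - 18) = 25340*84815 = 2149212100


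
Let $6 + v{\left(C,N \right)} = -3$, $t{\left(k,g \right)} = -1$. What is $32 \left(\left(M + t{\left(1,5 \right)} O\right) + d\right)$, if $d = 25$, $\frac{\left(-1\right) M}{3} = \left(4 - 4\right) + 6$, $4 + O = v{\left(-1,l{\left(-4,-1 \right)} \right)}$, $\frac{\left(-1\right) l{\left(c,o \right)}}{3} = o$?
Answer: $640$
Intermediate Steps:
$l{\left(c,o \right)} = - 3 o$
$v{\left(C,N \right)} = -9$ ($v{\left(C,N \right)} = -6 - 3 = -9$)
$O = -13$ ($O = -4 - 9 = -13$)
$M = -18$ ($M = - 3 \left(\left(4 - 4\right) + 6\right) = - 3 \left(0 + 6\right) = \left(-3\right) 6 = -18$)
$32 \left(\left(M + t{\left(1,5 \right)} O\right) + d\right) = 32 \left(\left(-18 - -13\right) + 25\right) = 32 \left(\left(-18 + 13\right) + 25\right) = 32 \left(-5 + 25\right) = 32 \cdot 20 = 640$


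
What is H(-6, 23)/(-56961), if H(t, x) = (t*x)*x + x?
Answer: 3151/56961 ≈ 0.055319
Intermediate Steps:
H(t, x) = x + t*x² (H(t, x) = t*x² + x = x + t*x²)
H(-6, 23)/(-56961) = (23*(1 - 6*23))/(-56961) = (23*(1 - 138))*(-1/56961) = (23*(-137))*(-1/56961) = -3151*(-1/56961) = 3151/56961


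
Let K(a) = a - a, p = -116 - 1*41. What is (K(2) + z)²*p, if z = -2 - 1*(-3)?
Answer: -157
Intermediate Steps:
z = 1 (z = -2 + 3 = 1)
p = -157 (p = -116 - 41 = -157)
K(a) = 0
(K(2) + z)²*p = (0 + 1)²*(-157) = 1²*(-157) = 1*(-157) = -157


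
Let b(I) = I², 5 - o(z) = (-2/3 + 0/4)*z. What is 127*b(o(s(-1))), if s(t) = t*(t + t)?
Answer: 45847/9 ≈ 5094.1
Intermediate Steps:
s(t) = 2*t² (s(t) = t*(2*t) = 2*t²)
o(z) = 5 + 2*z/3 (o(z) = 5 - (-2/3 + 0/4)*z = 5 - (-2*⅓ + 0*(¼))*z = 5 - (-⅔ + 0)*z = 5 - (-2)*z/3 = 5 + 2*z/3)
127*b(o(s(-1))) = 127*(5 + 2*(2*(-1)²)/3)² = 127*(5 + 2*(2*1)/3)² = 127*(5 + (⅔)*2)² = 127*(5 + 4/3)² = 127*(19/3)² = 127*(361/9) = 45847/9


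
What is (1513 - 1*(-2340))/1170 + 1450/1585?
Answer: 1560701/370890 ≈ 4.2080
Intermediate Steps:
(1513 - 1*(-2340))/1170 + 1450/1585 = (1513 + 2340)*(1/1170) + 1450*(1/1585) = 3853*(1/1170) + 290/317 = 3853/1170 + 290/317 = 1560701/370890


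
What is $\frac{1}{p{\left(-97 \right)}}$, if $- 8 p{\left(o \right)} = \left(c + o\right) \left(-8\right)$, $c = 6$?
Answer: $- \frac{1}{91} \approx -0.010989$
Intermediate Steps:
$p{\left(o \right)} = 6 + o$ ($p{\left(o \right)} = - \frac{\left(6 + o\right) \left(-8\right)}{8} = - \frac{-48 - 8 o}{8} = 6 + o$)
$\frac{1}{p{\left(-97 \right)}} = \frac{1}{6 - 97} = \frac{1}{-91} = - \frac{1}{91}$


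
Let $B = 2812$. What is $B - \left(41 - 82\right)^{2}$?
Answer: $1131$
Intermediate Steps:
$B - \left(41 - 82\right)^{2} = 2812 - \left(41 - 82\right)^{2} = 2812 - \left(-41\right)^{2} = 2812 - 1681 = 1131$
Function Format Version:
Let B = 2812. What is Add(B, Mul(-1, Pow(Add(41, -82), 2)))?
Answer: 1131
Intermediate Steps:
Add(B, Mul(-1, Pow(Add(41, -82), 2))) = Add(2812, Mul(-1, Pow(Add(41, -82), 2))) = Add(2812, Mul(-1, Pow(-41, 2))) = Add(2812, Mul(-1, 1681)) = Add(2812, -1681) = 1131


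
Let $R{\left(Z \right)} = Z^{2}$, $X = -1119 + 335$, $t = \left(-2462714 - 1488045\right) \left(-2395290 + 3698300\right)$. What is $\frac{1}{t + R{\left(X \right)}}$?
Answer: $- \frac{1}{5147877869934} \approx -1.9425 \cdot 10^{-13}$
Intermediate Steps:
$t = -5147878484590$ ($t = \left(-3950759\right) 1303010 = -5147878484590$)
$X = -784$
$\frac{1}{t + R{\left(X \right)}} = \frac{1}{-5147878484590 + \left(-784\right)^{2}} = \frac{1}{-5147878484590 + 614656} = \frac{1}{-5147877869934} = - \frac{1}{5147877869934}$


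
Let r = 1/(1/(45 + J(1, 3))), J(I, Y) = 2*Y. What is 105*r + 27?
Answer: 5382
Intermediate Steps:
r = 51 (r = 1/(1/(45 + 2*3)) = 1/(1/(45 + 6)) = 1/(1/51) = 51)
105*r + 27 = 105*51 + 27 = 5355 + 27 = 5382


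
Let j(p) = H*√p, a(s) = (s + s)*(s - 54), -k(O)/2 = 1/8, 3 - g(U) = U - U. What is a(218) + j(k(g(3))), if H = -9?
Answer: 71504 - 9*I/2 ≈ 71504.0 - 4.5*I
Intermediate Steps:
g(U) = 3 (g(U) = 3 - (U - U) = 3 - 1*0 = 3 + 0 = 3)
k(O) = -¼ (k(O) = -2/8 = -2*⅛ = -¼)
a(s) = 2*s*(-54 + s) (a(s) = (2*s)*(-54 + s) = 2*s*(-54 + s))
j(p) = -9*√p
a(218) + j(k(g(3))) = 2*218*(-54 + 218) - 9*I/2 = 2*218*164 - 9*I/2 = 71504 - 9*I/2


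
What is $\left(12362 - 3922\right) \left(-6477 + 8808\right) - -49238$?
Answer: $19722878$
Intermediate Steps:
$\left(12362 - 3922\right) \left(-6477 + 8808\right) - -49238 = 8440 \cdot 2331 + 49238 = 19673640 + 49238 = 19722878$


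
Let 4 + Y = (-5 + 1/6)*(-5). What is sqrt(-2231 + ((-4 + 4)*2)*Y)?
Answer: I*sqrt(2231) ≈ 47.233*I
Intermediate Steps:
Y = 121/6 (Y = -4 + (-5 + 1/6)*(-5) = -4 - 29/6*(-5) = -4 + 145/6 = 121/6 ≈ 20.167)
sqrt(-2231 + ((-4 + 4)*2)*Y) = sqrt(-2231 + ((-4 + 4)*2)*(121/6)) = sqrt(-2231 + (0*2)*(121/6)) = sqrt(-2231 + 0*(121/6)) = sqrt(-2231 + 0) = sqrt(-2231) = I*sqrt(2231)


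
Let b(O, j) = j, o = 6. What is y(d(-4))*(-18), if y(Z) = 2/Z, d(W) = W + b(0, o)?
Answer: -18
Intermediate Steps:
d(W) = 6 + W (d(W) = W + 6 = 6 + W)
y(d(-4))*(-18) = (2/(6 - 4))*(-18) = (2/2)*(-18) = (2*(1/2))*(-18) = 1*(-18) = -18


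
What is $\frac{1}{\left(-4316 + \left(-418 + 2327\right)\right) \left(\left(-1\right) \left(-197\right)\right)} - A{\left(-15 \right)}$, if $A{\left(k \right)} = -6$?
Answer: $\frac{2845073}{474179} \approx 6.0$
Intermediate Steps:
$\frac{1}{\left(-4316 + \left(-418 + 2327\right)\right) \left(\left(-1\right) \left(-197\right)\right)} - A{\left(-15 \right)} = \frac{1}{\left(-4316 + \left(-418 + 2327\right)\right) \left(\left(-1\right) \left(-197\right)\right)} - -6 = \frac{1}{\left(-4316 + 1909\right) 197} + 6 = \frac{1}{-2407} \cdot \frac{1}{197} + 6 = \left(- \frac{1}{2407}\right) \frac{1}{197} + 6 = - \frac{1}{474179} + 6 = \frac{2845073}{474179}$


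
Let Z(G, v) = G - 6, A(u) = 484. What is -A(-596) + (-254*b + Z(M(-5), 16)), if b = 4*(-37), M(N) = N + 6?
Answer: 37103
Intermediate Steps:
M(N) = 6 + N
Z(G, v) = -6 + G
b = -148
-A(-596) + (-254*b + Z(M(-5), 16)) = -1*484 + (-254*(-148) + (-6 + (6 - 5))) = -484 + (37592 + (-6 + 1)) = -484 + (37592 - 5) = -484 + 37587 = 37103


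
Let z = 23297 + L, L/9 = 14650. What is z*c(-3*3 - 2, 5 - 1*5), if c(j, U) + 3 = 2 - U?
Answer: -155147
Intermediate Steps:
L = 131850 (L = 9*14650 = 131850)
z = 155147 (z = 23297 + 131850 = 155147)
c(j, U) = -1 - U (c(j, U) = -3 + (2 - U) = -1 - U)
z*c(-3*3 - 2, 5 - 1*5) = 155147*(-1 - (5 - 1*5)) = 155147*(-1 - (5 - 5)) = 155147*(-1 - 1*0) = 155147*(-1 + 0) = 155147*(-1) = -155147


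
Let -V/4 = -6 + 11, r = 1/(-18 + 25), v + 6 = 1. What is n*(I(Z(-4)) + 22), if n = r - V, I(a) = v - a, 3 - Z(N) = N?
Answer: 1410/7 ≈ 201.43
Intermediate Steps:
v = -5 (v = -6 + 1 = -5)
Z(N) = 3 - N
r = ⅐ (r = 1/7 = ⅐ ≈ 0.14286)
V = -20 (V = -4*(-6 + 11) = -4*5 = -20)
I(a) = -5 - a
n = 141/7 (n = ⅐ - 1*(-20) = ⅐ + 20 = 141/7 ≈ 20.143)
n*(I(Z(-4)) + 22) = 141*((-5 - (3 - 1*(-4))) + 22)/7 = 141*((-5 - (3 + 4)) + 22)/7 = 141*((-5 - 1*7) + 22)/7 = 141*((-5 - 7) + 22)/7 = 141*(-12 + 22)/7 = (141/7)*10 = 1410/7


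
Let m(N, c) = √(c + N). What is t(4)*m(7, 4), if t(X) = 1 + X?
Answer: 5*√11 ≈ 16.583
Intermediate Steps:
m(N, c) = √(N + c)
t(4)*m(7, 4) = (1 + 4)*√(7 + 4) = 5*√11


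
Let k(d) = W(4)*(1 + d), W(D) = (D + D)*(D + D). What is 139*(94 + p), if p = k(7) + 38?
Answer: 89516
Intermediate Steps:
W(D) = 4*D² (W(D) = (2*D)*(2*D) = 4*D²)
k(d) = 64 + 64*d (k(d) = (4*4²)*(1 + d) = (4*16)*(1 + d) = 64*(1 + d) = 64 + 64*d)
p = 550 (p = (64 + 64*7) + 38 = (64 + 448) + 38 = 512 + 38 = 550)
139*(94 + p) = 139*(94 + 550) = 139*644 = 89516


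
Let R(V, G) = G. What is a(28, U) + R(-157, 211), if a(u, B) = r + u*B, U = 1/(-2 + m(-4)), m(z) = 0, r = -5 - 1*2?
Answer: 190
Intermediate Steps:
r = -7 (r = -5 - 2 = -7)
U = -½ (U = 1/(-2 + 0) = 1/(-2) = -½ ≈ -0.50000)
a(u, B) = -7 + B*u (a(u, B) = -7 + u*B = -7 + B*u)
a(28, U) + R(-157, 211) = (-7 - ½*28) + 211 = (-7 - 14) + 211 = -21 + 211 = 190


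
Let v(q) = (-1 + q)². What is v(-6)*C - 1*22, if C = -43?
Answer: -2129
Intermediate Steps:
v(-6)*C - 1*22 = (-1 - 6)²*(-43) - 1*22 = (-7)²*(-43) - 22 = 49*(-43) - 22 = -2107 - 22 = -2129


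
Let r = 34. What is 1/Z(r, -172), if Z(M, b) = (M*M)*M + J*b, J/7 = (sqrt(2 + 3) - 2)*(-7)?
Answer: 1403/9297299 - 2107*sqrt(5)/37189196 ≈ 2.4217e-5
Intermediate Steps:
J = 98 - 49*sqrt(5) (J = 7*((sqrt(2 + 3) - 2)*(-7)) = 7*((sqrt(5) - 2)*(-7)) = 7*((-2 + sqrt(5))*(-7)) = 7*(14 - 7*sqrt(5)) = 98 - 49*sqrt(5) ≈ -11.567)
Z(M, b) = M**3 + b*(98 - 49*sqrt(5)) (Z(M, b) = (M*M)*M + (98 - 49*sqrt(5))*b = M**2*M + b*(98 - 49*sqrt(5)) = M**3 + b*(98 - 49*sqrt(5)))
1/Z(r, -172) = 1/(34**3 + 49*(-172)*(2 - sqrt(5))) = 1/(39304 + (-16856 + 8428*sqrt(5))) = 1/(22448 + 8428*sqrt(5))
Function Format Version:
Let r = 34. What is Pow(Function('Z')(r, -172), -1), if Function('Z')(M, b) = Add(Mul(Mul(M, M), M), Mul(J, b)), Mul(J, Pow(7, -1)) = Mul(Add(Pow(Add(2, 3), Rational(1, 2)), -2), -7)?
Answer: Add(Rational(1403, 9297299), Mul(Rational(-2107, 37189196), Pow(5, Rational(1, 2)))) ≈ 2.4217e-5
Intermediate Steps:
J = Add(98, Mul(-49, Pow(5, Rational(1, 2)))) (J = Mul(7, Mul(Add(Pow(Add(2, 3), Rational(1, 2)), -2), -7)) = Mul(7, Mul(Add(Pow(5, Rational(1, 2)), -2), -7)) = Mul(7, Mul(Add(-2, Pow(5, Rational(1, 2))), -7)) = Mul(7, Add(14, Mul(-7, Pow(5, Rational(1, 2))))) = Add(98, Mul(-49, Pow(5, Rational(1, 2)))) ≈ -11.567)
Function('Z')(M, b) = Add(Pow(M, 3), Mul(b, Add(98, Mul(-49, Pow(5, Rational(1, 2)))))) (Function('Z')(M, b) = Add(Mul(Mul(M, M), M), Mul(Add(98, Mul(-49, Pow(5, Rational(1, 2)))), b)) = Add(Mul(Pow(M, 2), M), Mul(b, Add(98, Mul(-49, Pow(5, Rational(1, 2)))))) = Add(Pow(M, 3), Mul(b, Add(98, Mul(-49, Pow(5, Rational(1, 2)))))))
Pow(Function('Z')(r, -172), -1) = Pow(Add(Pow(34, 3), Mul(49, -172, Add(2, Mul(-1, Pow(5, Rational(1, 2)))))), -1) = Pow(Add(39304, Add(-16856, Mul(8428, Pow(5, Rational(1, 2))))), -1) = Pow(Add(22448, Mul(8428, Pow(5, Rational(1, 2)))), -1)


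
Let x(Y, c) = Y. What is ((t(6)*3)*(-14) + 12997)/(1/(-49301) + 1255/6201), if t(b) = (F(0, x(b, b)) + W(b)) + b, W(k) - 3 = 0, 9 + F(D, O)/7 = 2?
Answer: 4486986408177/61866554 ≈ 72527.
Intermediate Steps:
F(D, O) = -49 (F(D, O) = -63 + 7*2 = -63 + 14 = -49)
W(k) = 3 (W(k) = 3 + 0 = 3)
t(b) = -46 + b (t(b) = (-49 + 3) + b = -46 + b)
((t(6)*3)*(-14) + 12997)/(1/(-49301) + 1255/6201) = (((-46 + 6)*3)*(-14) + 12997)/(1/(-49301) + 1255/6201) = (-40*3*(-14) + 12997)/(-1/49301 + 1255*(1/6201)) = (-120*(-14) + 12997)/(-1/49301 + 1255/6201) = (1680 + 12997)/(61866554/305715501) = 14677*(305715501/61866554) = 4486986408177/61866554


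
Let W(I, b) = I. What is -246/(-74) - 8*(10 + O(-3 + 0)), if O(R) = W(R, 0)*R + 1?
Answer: -5797/37 ≈ -156.68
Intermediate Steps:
O(R) = 1 + R**2 (O(R) = R*R + 1 = R**2 + 1 = 1 + R**2)
-246/(-74) - 8*(10 + O(-3 + 0)) = -246/(-74) - 8*(10 + (1 + (-3 + 0)**2)) = -246*(-1/74) - 8*(10 + (1 + (-3)**2)) = 123/37 - 8*(10 + (1 + 9)) = 123/37 - 8*(10 + 10) = 123/37 - 8*20 = 123/37 - 1*160 = 123/37 - 160 = -5797/37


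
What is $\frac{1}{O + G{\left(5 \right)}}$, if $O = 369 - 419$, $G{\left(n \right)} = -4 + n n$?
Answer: $- \frac{1}{29} \approx -0.034483$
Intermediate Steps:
$G{\left(n \right)} = -4 + n^{2}$
$O = -50$
$\frac{1}{O + G{\left(5 \right)}} = \frac{1}{-50 - \left(4 - 5^{2}\right)} = \frac{1}{-50 + \left(-4 + 25\right)} = \frac{1}{-50 + 21} = \frac{1}{-29} = - \frac{1}{29}$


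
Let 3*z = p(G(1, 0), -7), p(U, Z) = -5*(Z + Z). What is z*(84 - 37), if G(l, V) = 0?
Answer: 3290/3 ≈ 1096.7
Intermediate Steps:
p(U, Z) = -10*Z
z = 70/3 (z = (-10*(-7))/3 = (⅓)*70 = 70/3 ≈ 23.333)
z*(84 - 37) = 70*(84 - 37)/3 = (70/3)*47 = 3290/3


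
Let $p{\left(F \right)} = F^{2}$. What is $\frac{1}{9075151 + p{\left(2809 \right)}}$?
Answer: $\frac{1}{16965632} \approx 5.8943 \cdot 10^{-8}$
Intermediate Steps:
$\frac{1}{9075151 + p{\left(2809 \right)}} = \frac{1}{9075151 + 2809^{2}} = \frac{1}{9075151 + 7890481} = \frac{1}{16965632}$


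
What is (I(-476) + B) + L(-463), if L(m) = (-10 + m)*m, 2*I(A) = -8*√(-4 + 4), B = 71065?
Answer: 290064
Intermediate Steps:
I(A) = 0 (I(A) = (-8*√(-4 + 4))/2 = (-8*√0)/2 = (-8*0)/2 = (½)*0 = 0)
L(m) = m*(-10 + m)
(I(-476) + B) + L(-463) = (0 + 71065) - 463*(-10 - 463) = 71065 - 463*(-473) = 71065 + 218999 = 290064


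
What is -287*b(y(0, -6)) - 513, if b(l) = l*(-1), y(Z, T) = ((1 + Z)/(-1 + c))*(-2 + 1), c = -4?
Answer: -2278/5 ≈ -455.60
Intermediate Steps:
y(Z, T) = 1/5 + Z/5 (y(Z, T) = ((1 + Z)/(-1 - 4))*(-2 + 1) = ((1 + Z)/(-5))*(-1) = ((1 + Z)*(-1/5))*(-1) = (-1/5 - Z/5)*(-1) = 1/5 + Z/5)
b(l) = -l
-287*b(y(0, -6)) - 513 = -(-287)*(1/5 + (1/5)*0) - 513 = -(-287)*(1/5 + 0) - 513 = -(-287)/5 - 513 = -287*(-1/5) - 513 = 287/5 - 513 = -2278/5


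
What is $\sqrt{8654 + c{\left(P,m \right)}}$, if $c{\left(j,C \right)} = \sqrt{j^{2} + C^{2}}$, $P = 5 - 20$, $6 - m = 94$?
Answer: $\sqrt{8654 + \sqrt{7969}} \approx 93.505$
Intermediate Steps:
$m = -88$ ($m = 6 - 94 = -88$)
$P = -15$ ($P = 5 - 20 = -15$)
$c{\left(j,C \right)} = \sqrt{C^{2} + j^{2}}$
$\sqrt{8654 + c{\left(P,m \right)}} = \sqrt{8654 + \sqrt{\left(-88\right)^{2} + \left(-15\right)^{2}}} = \sqrt{8654 + \sqrt{7744 + 225}} = \sqrt{8654 + \sqrt{7969}}$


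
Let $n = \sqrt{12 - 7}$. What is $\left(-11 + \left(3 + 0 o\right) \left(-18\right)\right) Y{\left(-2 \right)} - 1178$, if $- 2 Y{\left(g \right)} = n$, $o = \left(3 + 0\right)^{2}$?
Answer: $-1178 + \frac{65 \sqrt{5}}{2} \approx -1105.3$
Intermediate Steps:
$o = 9$ ($o = 3^{2} = 9$)
$n = \sqrt{5} \approx 2.2361$
$Y{\left(g \right)} = - \frac{\sqrt{5}}{2}$
$\left(-11 + \left(3 + 0 o\right) \left(-18\right)\right) Y{\left(-2 \right)} - 1178 = \left(-11 + \left(3 + 0 \cdot 9\right) \left(-18\right)\right) \left(- \frac{\sqrt{5}}{2}\right) - 1178 = \left(-11 + \left(3 + 0\right) \left(-18\right)\right) \left(- \frac{\sqrt{5}}{2}\right) - 1178 = \left(-11 + 3 \left(-18\right)\right) \left(- \frac{\sqrt{5}}{2}\right) - 1178 = \left(-11 - 54\right) \left(- \frac{\sqrt{5}}{2}\right) - 1178 = - 65 \left(- \frac{\sqrt{5}}{2}\right) - 1178 = \frac{65 \sqrt{5}}{2} - 1178 = -1178 + \frac{65 \sqrt{5}}{2}$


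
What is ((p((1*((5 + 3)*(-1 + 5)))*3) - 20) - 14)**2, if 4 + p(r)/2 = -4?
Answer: 2500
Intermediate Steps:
p(r) = -16 (p(r) = -8 + 2*(-4) = -8 - 8 = -16)
((p((1*((5 + 3)*(-1 + 5)))*3) - 20) - 14)**2 = ((-16 - 20) - 14)**2 = (-36 - 14)**2 = (-50)**2 = 2500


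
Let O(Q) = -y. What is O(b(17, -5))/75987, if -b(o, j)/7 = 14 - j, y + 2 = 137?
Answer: -15/8443 ≈ -0.0017766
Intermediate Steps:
y = 135 (y = -2 + 137 = 135)
b(o, j) = -98 + 7*j (b(o, j) = -7*(14 - j) = -98 + 7*j)
O(Q) = -135 (O(Q) = -1*135 = -135)
O(b(17, -5))/75987 = -135/75987 = -135*1/75987 = -15/8443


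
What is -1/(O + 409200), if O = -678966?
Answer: 1/269766 ≈ 3.7069e-6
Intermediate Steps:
-1/(O + 409200) = -1/(-678966 + 409200) = -1/(-269766) = -1*(-1/269766) = 1/269766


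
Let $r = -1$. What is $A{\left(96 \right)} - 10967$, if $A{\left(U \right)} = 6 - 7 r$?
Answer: $-10954$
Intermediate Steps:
$A{\left(U \right)} = 13$ ($A{\left(U \right)} = 6 - -7 = 6 + 7 = 13$)
$A{\left(96 \right)} - 10967 = 13 - 10967 = -10954$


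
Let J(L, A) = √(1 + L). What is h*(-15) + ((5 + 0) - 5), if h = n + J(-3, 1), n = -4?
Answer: 60 - 15*I*√2 ≈ 60.0 - 21.213*I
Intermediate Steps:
h = -4 + I*√2 (h = -4 + √(1 - 3) = -4 + √(-2) = -4 + I*√2 ≈ -4.0 + 1.4142*I)
h*(-15) + ((5 + 0) - 5) = (-4 + I*√2)*(-15) + ((5 + 0) - 5) = (60 - 15*I*√2) + (5 - 5) = (60 - 15*I*√2) + 0 = 60 - 15*I*√2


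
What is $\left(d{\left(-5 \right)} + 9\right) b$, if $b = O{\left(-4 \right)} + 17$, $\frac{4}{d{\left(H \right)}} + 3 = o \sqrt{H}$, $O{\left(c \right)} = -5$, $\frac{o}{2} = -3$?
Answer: $\frac{4 \left(- 23 i + 54 \sqrt{5}\right)}{- i + 2 \sqrt{5}} \approx 107.24 + 3.4073 i$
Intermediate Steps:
$o = -6$ ($o = 2 \left(-3\right) = -6$)
$d{\left(H \right)} = \frac{4}{-3 - 6 \sqrt{H}}$
$b = 12$ ($b = -5 + 17 = 12$)
$\left(d{\left(-5 \right)} + 9\right) b = \left(- \frac{4}{3 + 6 \sqrt{-5}} + 9\right) 12 = \left(- \frac{4}{3 + 6 i \sqrt{5}} + 9\right) 12 = \left(9 - \frac{4}{3 + 6 i \sqrt{5}}\right) 12 = 108 - \frac{48}{3 + 6 i \sqrt{5}}$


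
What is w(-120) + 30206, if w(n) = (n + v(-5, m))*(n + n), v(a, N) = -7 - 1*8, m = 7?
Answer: 62606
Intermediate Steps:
v(a, N) = -15 (v(a, N) = -7 - 8 = -15)
w(n) = 2*n*(-15 + n) (w(n) = (n - 15)*(n + n) = (-15 + n)*(2*n) = 2*n*(-15 + n))
w(-120) + 30206 = 2*(-120)*(-15 - 120) + 30206 = 2*(-120)*(-135) + 30206 = 32400 + 30206 = 62606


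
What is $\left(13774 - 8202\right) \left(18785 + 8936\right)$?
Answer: $154461412$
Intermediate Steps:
$\left(13774 - 8202\right) \left(18785 + 8936\right) = 5572 \cdot 27721 = 154461412$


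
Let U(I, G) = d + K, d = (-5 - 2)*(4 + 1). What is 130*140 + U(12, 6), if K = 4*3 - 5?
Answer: 18172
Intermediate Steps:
K = 7 (K = 12 - 5 = 7)
d = -35 (d = -7*5 = -35)
U(I, G) = -28 (U(I, G) = -35 + 7 = -28)
130*140 + U(12, 6) = 130*140 - 28 = 18200 - 28 = 18172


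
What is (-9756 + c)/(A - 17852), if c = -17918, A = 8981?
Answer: 27674/8871 ≈ 3.1196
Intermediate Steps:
(-9756 + c)/(A - 17852) = (-9756 - 17918)/(8981 - 17852) = -27674/(-8871) = -27674*(-1/8871) = 27674/8871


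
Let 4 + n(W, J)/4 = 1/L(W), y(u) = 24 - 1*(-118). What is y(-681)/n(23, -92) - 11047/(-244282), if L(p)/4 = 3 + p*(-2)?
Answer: -1483974509/168310298 ≈ -8.8169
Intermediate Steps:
L(p) = 12 - 8*p (L(p) = 4*(3 + p*(-2)) = 4*(3 - 2*p) = 12 - 8*p)
y(u) = 142 (y(u) = 24 + 118 = 142)
n(W, J) = -16 + 4/(12 - 8*W)
y(-681)/n(23, -92) - 11047/(-244282) = 142/(((47 - 32*23)/(-3 + 2*23))) - 11047/(-244282) = 142/(((47 - 736)/(-3 + 46))) - 11047*(-1/244282) = 142/((-689/43)) + 11047/244282 = 142/(((1/43)*(-689))) + 11047/244282 = 142/(-689/43) + 11047/244282 = 142*(-43/689) + 11047/244282 = -6106/689 + 11047/244282 = -1483974509/168310298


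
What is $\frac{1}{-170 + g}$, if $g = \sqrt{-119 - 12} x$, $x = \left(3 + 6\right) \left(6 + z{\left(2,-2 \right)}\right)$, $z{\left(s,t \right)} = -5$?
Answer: $- \frac{170}{39511} - \frac{9 i \sqrt{131}}{39511} \approx -0.0043026 - 0.0026071 i$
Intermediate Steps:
$x = 9$ ($x = \left(3 + 6\right) \left(6 - 5\right) = 9 \cdot 1 = 9$)
$g = 9 i \sqrt{131}$ ($g = \sqrt{-119 - 12} \cdot 9 = \sqrt{-131} \cdot 9 = i \sqrt{131} \cdot 9 = 9 i \sqrt{131} \approx 103.01 i$)
$\frac{1}{-170 + g} = \frac{1}{-170 + 9 i \sqrt{131}}$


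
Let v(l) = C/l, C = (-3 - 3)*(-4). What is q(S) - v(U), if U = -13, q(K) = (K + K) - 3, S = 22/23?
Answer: 227/299 ≈ 0.75920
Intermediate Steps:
S = 22/23 (S = 22*(1/23) = 22/23 ≈ 0.95652)
q(K) = -3 + 2*K (q(K) = 2*K - 3 = -3 + 2*K)
C = 24 (C = -6*(-4) = 24)
v(l) = 24/l
q(S) - v(U) = (-3 + 2*(22/23)) - 24/(-13) = (-3 + 44/23) - 24*(-1)/13 = -25/23 - 1*(-24/13) = -25/23 + 24/13 = 227/299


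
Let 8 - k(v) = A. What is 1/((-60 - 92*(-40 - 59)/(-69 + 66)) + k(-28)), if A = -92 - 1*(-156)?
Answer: -1/3152 ≈ -0.00031726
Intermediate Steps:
A = 64 (A = -92 + 156 = 64)
k(v) = -56 (k(v) = 8 - 1*64 = 8 - 64 = -56)
1/((-60 - 92*(-40 - 59)/(-69 + 66)) + k(-28)) = 1/((-60 - 92*(-40 - 59)/(-69 + 66)) - 56) = 1/((-60 - (-9108)/(-3)) - 56) = 1/((-60 - (-9108)*(-1)/3) - 56) = 1/((-60 - 92*33) - 56) = 1/((-60 - 3036) - 56) = 1/(-3096 - 56) = 1/(-3152) = -1/3152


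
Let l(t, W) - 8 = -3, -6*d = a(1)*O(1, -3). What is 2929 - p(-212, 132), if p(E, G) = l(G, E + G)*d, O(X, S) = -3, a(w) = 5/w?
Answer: 5833/2 ≈ 2916.5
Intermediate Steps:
d = 5/2 (d = -5/1*(-3)/6 = -5*1*(-3)/6 = -5*(-3)/6 = -1/6*(-15) = 5/2 ≈ 2.5000)
l(t, W) = 5 (l(t, W) = 8 - 3 = 5)
p(E, G) = 25/2 (p(E, G) = 5*(5/2) = 25/2)
2929 - p(-212, 132) = 2929 - 1*25/2 = 2929 - 25/2 = 5833/2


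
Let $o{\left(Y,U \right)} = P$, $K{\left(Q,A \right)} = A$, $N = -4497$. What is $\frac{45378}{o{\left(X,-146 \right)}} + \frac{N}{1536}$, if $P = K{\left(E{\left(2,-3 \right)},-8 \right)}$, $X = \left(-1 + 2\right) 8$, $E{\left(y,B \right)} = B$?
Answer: $- \frac{2905691}{512} \approx -5675.2$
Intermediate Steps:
$X = 8$ ($X = 1 \cdot 8 = 8$)
$P = -8$
$o{\left(Y,U \right)} = -8$
$\frac{45378}{o{\left(X,-146 \right)}} + \frac{N}{1536} = \frac{45378}{-8} - \frac{4497}{1536} = 45378 \left(- \frac{1}{8}\right) - \frac{1499}{512} = - \frac{22689}{4} - \frac{1499}{512} = - \frac{2905691}{512}$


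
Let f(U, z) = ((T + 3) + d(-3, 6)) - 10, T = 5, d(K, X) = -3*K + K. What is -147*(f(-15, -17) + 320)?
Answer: -47628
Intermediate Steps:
d(K, X) = -2*K
f(U, z) = 4 (f(U, z) = ((5 + 3) - 2*(-3)) - 10 = (8 + 6) - 10 = 14 - 10 = 4)
-147*(f(-15, -17) + 320) = -147*(4 + 320) = -147*324 = -47628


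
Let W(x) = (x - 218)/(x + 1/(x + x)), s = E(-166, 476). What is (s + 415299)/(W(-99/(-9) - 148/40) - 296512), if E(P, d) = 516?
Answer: -2236668885/1595091859 ≈ -1.4022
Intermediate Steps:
s = 516
W(x) = (-218 + x)/(x + 1/(2*x))
(s + 415299)/(W(-99/(-9) - 148/40) - 296512) = (516 + 415299)/(2*(-99/(-9) - 148/40)*(-218 + (-99/(-9) - 148/40))/(1 + 2*(-99/(-9) - 148/40)²) - 296512) = 415815/(2*(-99*(-⅑) - 148*1/40)*(-218 + (-99*(-⅑) - 148*1/40))/(1 + 2*(-99*(-⅑) - 148*1/40)²) - 296512) = 415815/(2*(11 - 37/10)*(-218 + (11 - 37/10))/(1 + 2*(11 - 37/10)²) - 296512) = 415815/(2*(73/10)*(-218 + 73/10)/(1 + 2*(73/10)²) - 296512) = 415815/(2*(73/10)*(-2107/10)/(1 + 2*(5329/100)) - 296512) = 415815/(2*(73/10)*(-2107/10)/(1 + 5329/50) - 296512) = 415815/(2*(73/10)*(-2107/10)/(5379/50) - 296512) = 415815/(2*(73/10)*(50/5379)*(-2107/10) - 296512) = 415815/(-153811/5379 - 296512) = 415815/(-1595091859/5379) = 415815*(-5379/1595091859) = -2236668885/1595091859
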